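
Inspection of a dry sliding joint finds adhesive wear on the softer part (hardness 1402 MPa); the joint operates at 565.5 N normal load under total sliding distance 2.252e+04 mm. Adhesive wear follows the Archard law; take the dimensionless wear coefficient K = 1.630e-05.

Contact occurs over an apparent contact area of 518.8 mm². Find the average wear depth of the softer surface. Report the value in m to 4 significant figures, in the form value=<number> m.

Intermediates are displayed rounded; all working math runs at exact precision; a lone final rounding: 4 significant figures.
The distance L = 2.252e+04 mm = 22.52 m.
Hardness H = 1402 MPa = 1.402e+09 Pa.
Contact area A = 518.8 mm² = 5.188e-04 m².
Restated in SI base units: W = 565.5 N, H = 1.402e+09 Pa, K = 1.630e-05.
Apply Archard: V = K·W·L/H = 1.630e-05 · 565.5 · 22.52 / 1.402e+09 = 1.481e-10 m³.
Depth h = V/A = 1.481e-10 / 5.188e-04 = 2.854e-07 m.

value=2.854e-07 m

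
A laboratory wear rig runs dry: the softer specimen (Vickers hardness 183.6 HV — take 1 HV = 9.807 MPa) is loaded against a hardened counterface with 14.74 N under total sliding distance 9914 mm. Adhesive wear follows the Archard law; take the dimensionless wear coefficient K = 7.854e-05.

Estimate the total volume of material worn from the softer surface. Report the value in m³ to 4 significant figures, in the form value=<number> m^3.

value=6.374e-12 m^3

The algebra carries exact precision — intermediates are printed rounded — one final rounding: four significant digits.
Convert: The distance L = 9914 mm = 9.914 m.
Convert: Hardness H = 183.6 HV × 9.807 MPa/HV = 1801 MPa = 1.801e+09 Pa.
Collected in SI base units: W = 14.74 N, H = 1.801e+09 Pa, K = 7.854e-05.
Apply Archard: V = K·W·L/H = 7.854e-05 · 14.74 · 9.914 / 1.801e+09 = 6.374e-12 m³.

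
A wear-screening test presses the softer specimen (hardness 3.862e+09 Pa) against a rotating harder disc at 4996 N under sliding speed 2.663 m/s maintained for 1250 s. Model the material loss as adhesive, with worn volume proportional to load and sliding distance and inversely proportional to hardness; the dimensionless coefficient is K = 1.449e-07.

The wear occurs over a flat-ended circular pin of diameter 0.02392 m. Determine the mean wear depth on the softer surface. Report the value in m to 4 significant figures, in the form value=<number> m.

Every step keeps full precision, and intermediate values are printed rounded. Rounded just once: 4 significant digits.
Convert: Total distance L = v·t = 2.663 m/s × 1250 s = 3329 m.
Convert: Contact area A = π·d²/4 = π·(0.02392 m)²/4 = 4.494e-04 m².
As SI base values: W = 4996 N, H = 3.862e+09 Pa, K = 1.449e-07.
Archard volume V = K·W·L/H = 1.449e-07 · 4996 · 3329 / 3.862e+09 = 6.240e-10 m³.
Depth of wear h = V/A = 6.240e-10 / 4.494e-04 = 1.389e-06 m.

value=1.389e-06 m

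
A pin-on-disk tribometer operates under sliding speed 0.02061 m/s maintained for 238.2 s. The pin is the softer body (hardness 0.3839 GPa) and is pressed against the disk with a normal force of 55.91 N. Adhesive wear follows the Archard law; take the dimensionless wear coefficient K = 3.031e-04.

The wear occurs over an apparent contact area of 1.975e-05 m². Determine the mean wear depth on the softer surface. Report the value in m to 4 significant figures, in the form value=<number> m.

value=1.097e-05 m

Intermediate values are displayed rounded; all arithmetic maintains full float precision. Rounded just once to 4 significant figures.
Convert: Path length L = v·t = 0.02061 m/s × 238.2 s = 4.909 m.
Convert: Hardness H = 0.3839 GPa = 3.839e+08 Pa.
In SI base units: W = 55.91 N, H = 3.839e+08 Pa, K = 3.031e-04.
Worn volume V = K·W·L/H = 3.031e-04 · 55.91 · 4.909 / 3.839e+08 = 2.167e-10 m³.
Depth of wear h = V/A = 2.167e-10 / 1.975e-05 = 1.097e-05 m.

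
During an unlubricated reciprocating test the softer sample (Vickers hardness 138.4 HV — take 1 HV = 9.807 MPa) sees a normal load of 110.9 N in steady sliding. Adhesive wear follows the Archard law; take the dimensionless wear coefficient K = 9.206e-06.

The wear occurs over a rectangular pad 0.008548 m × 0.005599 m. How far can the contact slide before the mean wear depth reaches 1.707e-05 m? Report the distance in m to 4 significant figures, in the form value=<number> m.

value=1086 m

The intermediates are shown rounded. The computation holds exact precision — a lone final rounding to four significant digits.
Hardness H = 138.4 HV × 9.807 MPa/HV = 1357 MPa = 1.357e+09 Pa.
Contact area A = 0.008548 m × 0.005599 m = 4.786e-05 m².
As SI base values: W = 110.9 N, H = 1.357e+09 Pa, K = 9.206e-06.
Allowed volume V_lim = h_lim·A = 1.707e-05 · 4.786e-05 = 8.170e-10 m³.
So the life L = V_lim·H/(K·W) = 8.170e-10 · 1.357e+09 / (9.206e-06 · 110.9) = 1086 m.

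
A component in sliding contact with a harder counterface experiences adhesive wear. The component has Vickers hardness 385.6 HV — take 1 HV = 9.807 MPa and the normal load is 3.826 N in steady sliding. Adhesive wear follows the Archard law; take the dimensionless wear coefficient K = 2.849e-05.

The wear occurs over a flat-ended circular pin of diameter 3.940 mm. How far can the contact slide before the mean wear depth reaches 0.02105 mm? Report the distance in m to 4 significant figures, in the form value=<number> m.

value=8904 m

All working math carries exact precision — intermediate values are shown rounded; rounded just once: four significant digits.
Hardness H = 385.6 HV × 9.807 MPa/HV = 3782 MPa = 3.782e+09 Pa.
Pin diameter d = 3.940 mm = 0.003940 m. Contact area A = π·d²/4 = π·(0.003940 m)²/4 = 1.219e-05 m².
Depth limit h_lim = 0.02105 mm = 2.105e-05 m.
As SI base values: W = 3.826 N, H = 3.782e+09 Pa, K = 2.849e-05.
Allowed volume V_lim = h_lim·A = 2.105e-05 · 1.219e-05 = 2.566e-10 m³.
Thus life L = V_lim·H/(K·W) = 2.566e-10 · 3.782e+09 / (2.849e-05 · 3.826) = 8904 m.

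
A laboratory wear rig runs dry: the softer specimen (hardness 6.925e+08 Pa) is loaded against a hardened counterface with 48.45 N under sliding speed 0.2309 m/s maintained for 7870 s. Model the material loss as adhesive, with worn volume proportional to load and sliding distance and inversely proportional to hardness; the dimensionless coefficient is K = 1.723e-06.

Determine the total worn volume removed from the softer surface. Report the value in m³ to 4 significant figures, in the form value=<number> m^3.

Intermediates are shown rounded, and the algebra carries full precision — a lone final rounding to 4 significant figures.
Distance covered L = v·t = 0.2309 m/s × 7870 s = 1817 m.
Collected in SI base units: W = 48.45 N, H = 6.925e+08 Pa, K = 1.723e-06.
Archard volume V = K·W·L/H = 1.723e-06 · 48.45 · 1817 / 6.925e+08 = 2.191e-10 m³.

value=2.191e-10 m^3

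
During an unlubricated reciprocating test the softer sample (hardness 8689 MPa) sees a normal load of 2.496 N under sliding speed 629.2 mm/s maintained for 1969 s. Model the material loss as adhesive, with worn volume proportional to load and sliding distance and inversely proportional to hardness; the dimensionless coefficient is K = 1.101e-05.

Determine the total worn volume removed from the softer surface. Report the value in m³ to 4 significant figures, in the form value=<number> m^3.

value=3.918e-12 m^3

The algebra keeps full float precision — the intermediates are displayed rounded — a lone final rounding to four significant digits.
Sliding speed v = 629.2 mm/s = 0.6292 m/s. Path length L = v·t = 0.6292 m/s × 1969 s = 1239 m.
Hardness H = 8689 MPa = 8.689e+09 Pa.
Expressed in SI base units: W = 2.496 N, H = 8.689e+09 Pa, K = 1.101e-05.
By Archard's law, V = K·W·L/H = 1.101e-05 · 2.496 · 1239 / 8.689e+09 = 3.918e-12 m³.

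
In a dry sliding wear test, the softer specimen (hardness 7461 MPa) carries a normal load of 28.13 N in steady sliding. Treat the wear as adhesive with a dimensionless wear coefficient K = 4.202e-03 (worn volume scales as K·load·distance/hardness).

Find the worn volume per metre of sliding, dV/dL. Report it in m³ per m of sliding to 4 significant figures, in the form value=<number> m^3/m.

value=1.584e-11 m^3/m

All arithmetic keeps full float precision; intermediate values are displayed rounded. Rounded just once: 4 significant figures.
Convert: Hardness H = 7461 MPa = 7.461e+09 Pa.
In SI base units, W = 28.13 N, H = 7.461e+09 Pa, K = 4.202e-03.
Volumetric rate dV/dL = K·W/H, so: 4.202e-03 · 28.13 / 7.461e+09 = 1.584e-11 m³/m.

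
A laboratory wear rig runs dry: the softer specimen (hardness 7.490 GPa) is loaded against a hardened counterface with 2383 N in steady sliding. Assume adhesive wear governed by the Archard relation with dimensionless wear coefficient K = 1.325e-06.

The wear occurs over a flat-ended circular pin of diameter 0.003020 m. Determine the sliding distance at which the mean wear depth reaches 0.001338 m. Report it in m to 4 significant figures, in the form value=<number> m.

All arithmetic holds full float precision. The intermediates are shown rounded — a lone final rounding: 4 significant digits.
Convert: Hardness H = 7.490 GPa = 7.490e+09 Pa.
Convert: Contact area A = π·d²/4 = π·(0.003020 m)²/4 = 7.163e-06 m².
In SI base units, W = 2383 N, H = 7.490e+09 Pa, K = 1.325e-06.
Allowed volume V_lim = h_lim·A = 0.001338 · 7.163e-06 = 9.584e-09 m³.
Inverting, life L = V_lim·H/(K·W) = 9.584e-09 · 7.490e+09 / (1.325e-06 · 2383) = 2.274e+04 m.

value=2.274e+04 m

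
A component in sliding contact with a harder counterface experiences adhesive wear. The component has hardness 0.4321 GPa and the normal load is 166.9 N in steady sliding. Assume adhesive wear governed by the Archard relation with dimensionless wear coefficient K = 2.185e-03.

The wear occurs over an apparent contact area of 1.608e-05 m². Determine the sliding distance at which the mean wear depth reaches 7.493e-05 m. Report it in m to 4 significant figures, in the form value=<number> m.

The intermediates are displayed rounded. The computation runs at full precision — rounded just once: four significant figures.
Hardness H = 0.4321 GPa = 4.321e+08 Pa.
In SI base units, W = 166.9 N, H = 4.321e+08 Pa, K = 2.185e-03.
Volume at the limit: V_lim = h_lim·A = 7.493e-05 · 1.608e-05 = 1.205e-09 m³.
Sliding life L = V_lim·H/(K·W) = 1.205e-09 · 4.321e+08 / (2.185e-03 · 166.9) = 1.428 m.

value=1.428 m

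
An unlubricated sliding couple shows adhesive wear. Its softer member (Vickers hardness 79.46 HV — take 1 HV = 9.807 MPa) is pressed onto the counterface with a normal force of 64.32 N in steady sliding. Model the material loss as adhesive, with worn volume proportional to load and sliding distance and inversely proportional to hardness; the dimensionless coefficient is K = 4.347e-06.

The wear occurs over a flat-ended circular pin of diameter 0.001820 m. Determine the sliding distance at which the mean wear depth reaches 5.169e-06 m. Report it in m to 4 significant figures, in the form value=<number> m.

value=37.48 m

Printed values are rounded, and all arithmetic holds full precision — rounded once at the end: four significant digits.
Convert: Hardness H = 79.46 HV × 9.807 MPa/HV = 779.3 MPa = 7.793e+08 Pa.
Convert: Contact area A = π·d²/4 = π·(0.001820 m)²/4 = 2.602e-06 m².
In SI base units: W = 64.32 N, H = 7.793e+08 Pa, K = 4.347e-06.
Limit volume V_lim = h_lim·A = 5.169e-06 · 2.602e-06 = 1.345e-11 m³.
Thus life L = V_lim·H/(K·W) = 1.345e-11 · 7.793e+08 / (4.347e-06 · 64.32) = 37.48 m.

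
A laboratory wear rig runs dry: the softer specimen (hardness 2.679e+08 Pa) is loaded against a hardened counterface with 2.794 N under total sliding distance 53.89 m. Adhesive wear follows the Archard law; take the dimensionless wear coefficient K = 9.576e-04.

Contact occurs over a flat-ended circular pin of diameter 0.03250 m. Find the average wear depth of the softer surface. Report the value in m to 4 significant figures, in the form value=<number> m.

value=6.488e-07 m

All working math runs at full precision; quoted intermediates are rounded, and a single final rounding, at 4 significant digits.
Contact area A = π·d²/4 = π·(0.03250 m)²/4 = 8.296e-04 m².
Working in SI base units: W = 2.794 N, H = 2.679e+08 Pa, K = 9.576e-04.
Volume removed: V = K·W·L/H = 9.576e-04 · 2.794 · 53.89 / 2.679e+08 = 5.382e-10 m³.
Mean wear depth h = V/A = 5.382e-10 / 8.296e-04 = 6.488e-07 m.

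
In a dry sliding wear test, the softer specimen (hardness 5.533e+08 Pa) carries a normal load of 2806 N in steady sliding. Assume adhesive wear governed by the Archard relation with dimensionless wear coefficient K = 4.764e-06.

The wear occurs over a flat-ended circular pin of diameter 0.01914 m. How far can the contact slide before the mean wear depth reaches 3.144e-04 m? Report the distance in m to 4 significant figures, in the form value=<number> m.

Each operation carries full float precision. The intermediates are shown rounded — one final rounding, at four significant figures.
Convert: Contact area A = π·d²/4 = π·(0.01914 m)²/4 = 2.877e-04 m².
Restated in SI base units: W = 2806 N, H = 5.533e+08 Pa, K = 4.764e-06.
Volume at the limit: V_lim = h_lim·A = 3.144e-04 · 2.877e-04 = 9.046e-08 m³.
Life L = V_lim·H/(K·W) = 9.046e-08 · 5.533e+08 / (4.764e-06 · 2806) = 3744 m.

value=3744 m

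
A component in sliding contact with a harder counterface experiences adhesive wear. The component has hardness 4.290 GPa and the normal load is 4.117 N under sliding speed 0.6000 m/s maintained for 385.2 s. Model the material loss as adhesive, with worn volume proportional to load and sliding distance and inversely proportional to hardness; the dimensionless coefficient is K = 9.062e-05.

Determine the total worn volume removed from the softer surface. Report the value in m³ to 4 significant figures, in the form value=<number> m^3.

value=2.010e-11 m^3

All working math keeps exact precision, and the intermediates are printed rounded — rounded just once: 4 significant digits.
Distance covered L = v·t = 0.6000 m/s × 385.2 s = 231.1 m.
Hardness H = 4.290 GPa = 4.290e+09 Pa.
SI base units throughout: W = 4.117 N, H = 4.290e+09 Pa, K = 9.062e-05.
Wear volume V = K·W·L/H = 9.062e-05 · 4.117 · 231.1 / 4.290e+09 = 2.010e-11 m³.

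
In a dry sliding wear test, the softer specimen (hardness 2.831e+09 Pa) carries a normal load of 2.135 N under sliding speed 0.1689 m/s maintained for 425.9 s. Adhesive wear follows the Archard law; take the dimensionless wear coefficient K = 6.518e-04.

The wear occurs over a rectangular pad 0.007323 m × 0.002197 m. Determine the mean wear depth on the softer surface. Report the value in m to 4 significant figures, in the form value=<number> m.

value=2.198e-06 m

Intermediates are displayed rounded, and the algebra holds full precision; one last rounding, at 4 significant digits.
Convert: The distance L = v·t = 0.1689 m/s × 425.9 s = 71.93 m.
Convert: Contact area A = 0.007323 m × 0.002197 m = 1.609e-05 m².
Collected in SI base units: W = 2.135 N, H = 2.831e+09 Pa, K = 6.518e-04.
Wear volume V = K·W·L/H = 6.518e-04 · 2.135 · 71.93 / 2.831e+09 = 3.536e-11 m³.
Wear depth h = V/A = 3.536e-11 / 1.609e-05 = 2.198e-06 m.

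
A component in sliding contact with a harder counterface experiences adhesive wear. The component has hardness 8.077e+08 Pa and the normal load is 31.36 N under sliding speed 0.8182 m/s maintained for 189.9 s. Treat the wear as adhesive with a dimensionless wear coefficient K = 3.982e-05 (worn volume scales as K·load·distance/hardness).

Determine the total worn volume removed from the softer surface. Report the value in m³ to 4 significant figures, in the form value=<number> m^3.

value=2.402e-10 m^3

Each operation holds full float precision; intermediate values are printed rounded, and one last rounding to 4 significant digits.
Convert: Distance L = v·t = 0.8182 m/s × 189.9 s = 155.4 m.
Working in SI base units: W = 31.36 N, H = 8.077e+08 Pa, K = 3.982e-05.
Apply Archard: V = K·W·L/H = 3.982e-05 · 31.36 · 155.4 / 8.077e+08 = 2.402e-10 m³.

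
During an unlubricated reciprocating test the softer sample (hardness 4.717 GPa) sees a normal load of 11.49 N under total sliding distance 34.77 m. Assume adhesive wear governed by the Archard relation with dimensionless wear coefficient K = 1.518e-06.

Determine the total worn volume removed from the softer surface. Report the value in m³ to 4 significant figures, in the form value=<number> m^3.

Each operation maintains exact precision; intermediates are shown rounded. Rounded once at the end: four significant digits.
Convert: Hardness H = 4.717 GPa = 4.717e+09 Pa.
As SI base values: W = 11.49 N, H = 4.717e+09 Pa, K = 1.518e-06.
Wear volume V = K·W·L/H = 1.518e-06 · 11.49 · 34.77 / 4.717e+09 = 1.286e-13 m³.

value=1.286e-13 m^3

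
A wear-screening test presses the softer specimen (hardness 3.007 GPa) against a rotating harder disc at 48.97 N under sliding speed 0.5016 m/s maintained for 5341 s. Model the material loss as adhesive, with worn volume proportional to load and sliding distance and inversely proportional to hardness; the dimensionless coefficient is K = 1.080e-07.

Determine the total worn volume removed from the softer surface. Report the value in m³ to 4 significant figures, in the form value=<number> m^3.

All arithmetic maintains full float precision, and intermediate values are shown rounded — rounded once at the end to four significant figures.
Sliding distance L = v·t = 0.5016 m/s × 5341 s = 2679 m.
Hardness H = 3.007 GPa = 3.007e+09 Pa.
Working in SI base units: W = 48.97 N, H = 3.007e+09 Pa, K = 1.080e-07.
The Archard volume V = K·W·L/H = 1.080e-07 · 48.97 · 2679 / 3.007e+09 = 4.712e-12 m³.

value=4.712e-12 m^3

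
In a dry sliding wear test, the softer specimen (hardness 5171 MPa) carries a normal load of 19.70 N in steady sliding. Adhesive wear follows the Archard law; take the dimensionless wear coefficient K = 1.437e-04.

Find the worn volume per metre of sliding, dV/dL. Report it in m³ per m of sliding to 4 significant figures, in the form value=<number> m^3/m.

value=5.475e-13 m^3/m

Intermediate values appear rounded. All arithmetic keeps full float precision, and rounded just once to four significant figures.
Hardness H = 5171 MPa = 5.171e+09 Pa.
SI base units throughout: W = 19.70 N, H = 5.171e+09 Pa, K = 1.437e-04.
The wear rate dV/dL = K·W/H: 1.437e-04 · 19.70 / 5.171e+09 = 5.475e-13 m³/m.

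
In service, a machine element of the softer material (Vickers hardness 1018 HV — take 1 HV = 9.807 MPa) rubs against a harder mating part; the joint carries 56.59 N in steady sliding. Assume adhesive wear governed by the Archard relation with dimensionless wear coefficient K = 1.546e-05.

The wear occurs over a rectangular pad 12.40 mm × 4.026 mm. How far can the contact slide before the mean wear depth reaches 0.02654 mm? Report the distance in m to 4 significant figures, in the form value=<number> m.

The algebra maintains full precision. Intermediate values are shown rounded. Rounded just once: 4 significant figures.
Hardness H = 1018 HV × 9.807 MPa/HV = 9984 MPa = 9.984e+09 Pa.
Pad sides 12.40 mm × 4.026 mm = 0.01240 m × 0.004026 m. Contact area A = 0.01240 m × 0.004026 m = 4.992e-05 m².
Depth limit h_lim = 0.02654 mm = 2.654e-05 m.
Collected in SI base units: W = 56.59 N, H = 9.984e+09 Pa, K = 1.546e-05.
Allowed volume V_lim = h_lim·A = 2.654e-05 · 4.992e-05 = 1.325e-09 m³.
So the life L = V_lim·H/(K·W) = 1.325e-09 · 9.984e+09 / (1.546e-05 · 56.59) = 1.512e+04 m.

value=1.512e+04 m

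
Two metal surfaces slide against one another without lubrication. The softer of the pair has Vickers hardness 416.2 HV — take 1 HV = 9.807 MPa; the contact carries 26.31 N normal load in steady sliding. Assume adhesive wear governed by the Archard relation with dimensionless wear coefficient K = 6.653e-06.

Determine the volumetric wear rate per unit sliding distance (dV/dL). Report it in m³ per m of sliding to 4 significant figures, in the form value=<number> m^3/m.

All arithmetic runs at full precision — the intermediates are displayed rounded — one last rounding, at four significant digits.
Hardness H = 416.2 HV × 9.807 MPa/HV = 4082 MPa = 4.082e+09 Pa.
Restated in SI base units: W = 26.31 N, H = 4.082e+09 Pa, K = 6.653e-06.
Volumetric rate dV/dL = K·W/H, per unit distance: 6.653e-06 · 26.31 / 4.082e+09 = 4.288e-14 m³/m.

value=4.288e-14 m^3/m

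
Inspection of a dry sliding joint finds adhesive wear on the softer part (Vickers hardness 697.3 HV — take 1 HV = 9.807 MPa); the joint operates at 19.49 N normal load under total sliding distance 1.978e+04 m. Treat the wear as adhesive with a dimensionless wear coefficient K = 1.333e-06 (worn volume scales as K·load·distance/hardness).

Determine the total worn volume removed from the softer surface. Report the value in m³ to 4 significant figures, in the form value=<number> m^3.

Intermediates appear rounded, and all arithmetic maintains full float precision. Rounded once at the end, at 4 significant figures.
Hardness H = 697.3 HV × 9.807 MPa/HV = 6838 MPa = 6.838e+09 Pa.
Restated in SI base units: W = 19.49 N, H = 6.838e+09 Pa, K = 1.333e-06.
Wear volume V = K·W·L/H = 1.333e-06 · 19.49 · 1.978e+04 / 6.838e+09 = 7.515e-11 m³.

value=7.515e-11 m^3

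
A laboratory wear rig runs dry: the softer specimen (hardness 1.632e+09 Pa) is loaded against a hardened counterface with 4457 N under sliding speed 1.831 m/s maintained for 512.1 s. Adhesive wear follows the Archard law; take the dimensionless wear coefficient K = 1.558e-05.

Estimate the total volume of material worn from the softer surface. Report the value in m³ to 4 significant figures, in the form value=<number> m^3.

Each operation keeps exact precision; intermediates are printed rounded; rounded once at the end: four significant figures.
Convert: The distance L = v·t = 1.831 m/s × 512.1 s = 937.7 m.
As SI base values: W = 4457 N, H = 1.632e+09 Pa, K = 1.558e-05.
Volume removed: V = K·W·L/H = 1.558e-05 · 4457 · 937.7 / 1.632e+09 = 3.990e-08 m³.

value=3.990e-08 m^3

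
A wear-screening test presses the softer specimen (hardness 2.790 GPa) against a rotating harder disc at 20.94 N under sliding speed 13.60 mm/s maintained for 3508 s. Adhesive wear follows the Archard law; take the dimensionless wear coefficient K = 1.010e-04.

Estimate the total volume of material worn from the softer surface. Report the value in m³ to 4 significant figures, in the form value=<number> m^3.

value=3.617e-11 m^3

The intermediates appear rounded — each operation holds exact precision — a lone final rounding: four significant digits.
Sliding speed v = 13.60 mm/s = 0.01360 m/s. Total distance L = v·t = 0.01360 m/s × 3508 s = 47.71 m.
Hardness H = 2.790 GPa = 2.790e+09 Pa.
Expressed in SI base units: W = 20.94 N, H = 2.790e+09 Pa, K = 1.010e-04.
Volume removed: V = K·W·L/H = 1.010e-04 · 20.94 · 47.71 / 2.790e+09 = 3.617e-11 m³.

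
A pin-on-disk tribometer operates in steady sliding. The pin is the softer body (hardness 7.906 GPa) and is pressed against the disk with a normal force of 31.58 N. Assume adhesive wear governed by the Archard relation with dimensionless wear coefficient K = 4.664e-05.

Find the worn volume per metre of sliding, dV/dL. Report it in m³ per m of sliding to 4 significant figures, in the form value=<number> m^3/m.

The intermediates appear rounded. The algebra holds exact precision. Rounded just once to 4 significant figures.
Hardness H = 7.906 GPa = 7.906e+09 Pa.
In SI base units, W = 31.58 N, H = 7.906e+09 Pa, K = 4.664e-05.
Rate of wear dV/dL = K·W/H, so: 4.664e-05 · 31.58 / 7.906e+09 = 1.863e-13 m³/m.

value=1.863e-13 m^3/m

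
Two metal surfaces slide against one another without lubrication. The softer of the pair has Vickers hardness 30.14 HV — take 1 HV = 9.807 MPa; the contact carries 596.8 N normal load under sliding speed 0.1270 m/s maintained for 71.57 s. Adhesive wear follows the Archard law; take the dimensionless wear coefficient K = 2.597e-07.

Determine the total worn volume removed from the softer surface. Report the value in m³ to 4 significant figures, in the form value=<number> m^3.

Intermediates are shown rounded — the algebra holds full precision. Rounded once at the end: 4 significant figures.
Convert: Total distance L = v·t = 0.1270 m/s × 71.57 s = 9.089 m.
Convert: Hardness H = 30.14 HV × 9.807 MPa/HV = 295.6 MPa = 2.956e+08 Pa.
Restated in SI base units: W = 596.8 N, H = 2.956e+08 Pa, K = 2.597e-07.
Apply Archard: V = K·W·L/H = 2.597e-07 · 596.8 · 9.089 / 2.956e+08 = 4.766e-12 m³.

value=4.766e-12 m^3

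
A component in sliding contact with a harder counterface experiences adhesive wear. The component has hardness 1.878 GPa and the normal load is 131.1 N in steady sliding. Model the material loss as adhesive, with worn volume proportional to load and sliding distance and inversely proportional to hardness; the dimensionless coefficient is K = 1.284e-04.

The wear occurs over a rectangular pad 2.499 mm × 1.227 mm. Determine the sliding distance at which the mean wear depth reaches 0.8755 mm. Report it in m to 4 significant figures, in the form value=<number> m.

The intermediates are shown rounded. Each operation carries full float precision; a lone final rounding: 4 significant digits.
Convert: Hardness H = 1.878 GPa = 1.878e+09 Pa.
Convert: Pad sides 2.499 mm × 1.227 mm = 0.002499 m × 0.001227 m. Contact area A = 0.002499 m × 0.001227 m = 3.066e-06 m².
Convert: Depth limit h_lim = 0.8755 mm = 8.755e-04 m.
SI base units throughout: W = 131.1 N, H = 1.878e+09 Pa, K = 1.284e-04.
Permissible volume V_lim = h_lim·A = 8.755e-04 · 3.066e-06 = 2.685e-09 m³.
Sliding life L = V_lim·H/(K·W) = 2.685e-09 · 1.878e+09 / (1.284e-04 · 131.1) = 299.5 m.

value=299.5 m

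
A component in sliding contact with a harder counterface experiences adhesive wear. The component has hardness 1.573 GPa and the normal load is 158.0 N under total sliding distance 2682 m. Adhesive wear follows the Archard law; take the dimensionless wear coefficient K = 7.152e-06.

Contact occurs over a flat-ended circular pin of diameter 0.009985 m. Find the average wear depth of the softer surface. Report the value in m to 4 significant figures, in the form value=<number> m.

value=2.461e-05 m

Intermediate values appear rounded. Each operation keeps exact precision, and one final rounding: four significant figures.
Convert: Hardness H = 1.573 GPa = 1.573e+09 Pa.
Convert: Contact area A = π·d²/4 = π·(0.009985 m)²/4 = 7.830e-05 m².
As SI base values: W = 158.0 N, H = 1.573e+09 Pa, K = 7.152e-06.
Worn volume V = K·W·L/H = 7.152e-06 · 158.0 · 2682 / 1.573e+09 = 1.927e-09 m³.
Depth of wear h = V/A = 1.927e-09 / 7.830e-05 = 2.461e-05 m.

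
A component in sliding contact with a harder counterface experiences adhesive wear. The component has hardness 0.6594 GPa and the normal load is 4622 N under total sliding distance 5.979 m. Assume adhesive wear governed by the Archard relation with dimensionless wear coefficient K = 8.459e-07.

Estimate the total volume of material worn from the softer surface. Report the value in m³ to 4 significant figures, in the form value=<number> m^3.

value=3.545e-11 m^3

Each operation carries full precision. Intermediate values are printed rounded, and rounded just once: four significant figures.
Convert: Hardness H = 0.6594 GPa = 6.594e+08 Pa.
As SI base values: W = 4622 N, H = 6.594e+08 Pa, K = 8.459e-07.
Wear volume V = K·W·L/H = 8.459e-07 · 4622 · 5.979 / 6.594e+08 = 3.545e-11 m³.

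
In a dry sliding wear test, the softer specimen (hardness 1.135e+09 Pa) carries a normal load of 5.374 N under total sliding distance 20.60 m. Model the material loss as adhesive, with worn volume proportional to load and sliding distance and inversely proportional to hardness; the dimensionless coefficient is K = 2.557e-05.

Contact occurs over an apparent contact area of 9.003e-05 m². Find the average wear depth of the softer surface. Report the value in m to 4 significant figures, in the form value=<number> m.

Quoted intermediates are rounded; every step keeps full float precision — a single final rounding to four significant digits.
SI base units throughout: W = 5.374 N, H = 1.135e+09 Pa, K = 2.557e-05.
The Archard volume V = K·W·L/H = 2.557e-05 · 5.374 · 20.60 / 1.135e+09 = 2.494e-12 m³.
Mean depth h = V/A = 2.494e-12 / 9.003e-05 = 2.770e-08 m.

value=2.770e-08 m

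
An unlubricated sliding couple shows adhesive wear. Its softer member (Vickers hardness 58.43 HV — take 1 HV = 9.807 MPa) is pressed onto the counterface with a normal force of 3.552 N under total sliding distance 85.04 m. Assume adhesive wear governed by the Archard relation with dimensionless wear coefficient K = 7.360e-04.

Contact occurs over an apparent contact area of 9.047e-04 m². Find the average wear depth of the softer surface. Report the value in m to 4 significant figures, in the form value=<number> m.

value=4.288e-07 m

All working math keeps full float precision; intermediate values are shown rounded, and rounded once at the end to four significant figures.
Hardness H = 58.43 HV × 9.807 MPa/HV = 573.0 MPa = 5.730e+08 Pa.
Collected in SI base units: W = 3.552 N, H = 5.730e+08 Pa, K = 7.360e-04.
Apply Archard: V = K·W·L/H = 7.360e-04 · 3.552 · 85.04 / 5.730e+08 = 3.880e-10 m³.
Wear depth h = V/A = 3.880e-10 / 9.047e-04 = 4.288e-07 m.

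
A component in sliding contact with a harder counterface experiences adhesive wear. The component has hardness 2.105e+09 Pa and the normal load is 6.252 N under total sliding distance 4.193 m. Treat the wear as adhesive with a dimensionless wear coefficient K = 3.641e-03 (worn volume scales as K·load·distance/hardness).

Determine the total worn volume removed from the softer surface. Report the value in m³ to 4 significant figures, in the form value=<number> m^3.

The algebra keeps full float precision. The intermediates are printed rounded. Rounded just once to 4 significant figures.
Collected in SI base units: W = 6.252 N, H = 2.105e+09 Pa, K = 3.641e-03.
The Archard volume V = K·W·L/H = 3.641e-03 · 6.252 · 4.193 / 2.105e+09 = 4.534e-11 m³.

value=4.534e-11 m^3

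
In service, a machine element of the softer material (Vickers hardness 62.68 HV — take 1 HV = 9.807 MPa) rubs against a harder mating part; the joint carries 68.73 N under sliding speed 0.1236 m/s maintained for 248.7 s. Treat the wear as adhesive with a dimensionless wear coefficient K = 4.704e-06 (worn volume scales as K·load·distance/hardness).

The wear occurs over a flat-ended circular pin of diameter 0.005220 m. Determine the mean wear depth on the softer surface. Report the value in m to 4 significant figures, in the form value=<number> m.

The computation holds full float precision, and quoted intermediates are rounded, and a lone final rounding, at 4 significant figures.
Path length L = v·t = 0.1236 m/s × 248.7 s = 30.74 m.
Hardness H = 62.68 HV × 9.807 MPa/HV = 614.7 MPa = 6.147e+08 Pa.
Contact area A = π·d²/4 = π·(0.005220 m)²/4 = 2.140e-05 m².
Collected in SI base units: W = 68.73 N, H = 6.147e+08 Pa, K = 4.704e-06.
Worn volume V = K·W·L/H = 4.704e-06 · 68.73 · 30.74 / 6.147e+08 = 1.617e-11 m³.
Depth of wear h = V/A = 1.617e-11 / 2.140e-05 = 7.555e-07 m.

value=7.555e-07 m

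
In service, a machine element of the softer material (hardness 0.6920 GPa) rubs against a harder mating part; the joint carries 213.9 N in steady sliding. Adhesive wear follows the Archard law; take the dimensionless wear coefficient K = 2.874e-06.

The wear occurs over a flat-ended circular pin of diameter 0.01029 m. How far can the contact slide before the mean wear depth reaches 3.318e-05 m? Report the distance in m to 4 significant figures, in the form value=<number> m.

value=3106 m

The computation keeps full float precision — intermediate values are displayed rounded, and one last rounding, at four significant digits.
Convert: Hardness H = 0.6920 GPa = 6.920e+08 Pa.
Convert: Contact area A = π·d²/4 = π·(0.01029 m)²/4 = 8.316e-05 m².
In SI base units, W = 213.9 N, H = 6.920e+08 Pa, K = 2.874e-06.
Wearable volume V_lim = h_lim·A = 3.318e-05 · 8.316e-05 = 2.759e-09 m³.
Sliding life L = V_lim·H/(K·W) = 2.759e-09 · 6.920e+08 / (2.874e-06 · 213.9) = 3106 m.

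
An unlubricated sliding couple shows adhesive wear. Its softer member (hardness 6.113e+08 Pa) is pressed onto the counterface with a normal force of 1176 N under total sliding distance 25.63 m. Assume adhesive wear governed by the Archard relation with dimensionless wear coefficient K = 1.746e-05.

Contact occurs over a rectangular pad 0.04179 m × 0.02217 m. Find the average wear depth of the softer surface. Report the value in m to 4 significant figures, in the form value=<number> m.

Quoted intermediates are rounded, and all arithmetic runs at exact precision — rounded once at the end, at four significant figures.
Convert: Contact area A = 0.04179 m × 0.02217 m = 9.265e-04 m².
As SI base values: W = 1176 N, H = 6.113e+08 Pa, K = 1.746e-05.
The Archard volume V = K·W·L/H = 1.746e-05 · 1176 · 25.63 / 6.113e+08 = 8.609e-10 m³.
Mean wear depth h = V/A = 8.609e-10 / 9.265e-04 = 9.292e-07 m.

value=9.292e-07 m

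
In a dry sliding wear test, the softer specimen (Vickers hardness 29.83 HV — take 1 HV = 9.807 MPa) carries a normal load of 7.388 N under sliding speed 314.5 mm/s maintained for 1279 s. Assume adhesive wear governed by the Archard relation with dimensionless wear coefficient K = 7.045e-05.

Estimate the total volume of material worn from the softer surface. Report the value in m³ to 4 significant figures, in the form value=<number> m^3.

value=7.157e-10 m^3

Every step holds exact precision — the intermediates are shown rounded — rounded once at the end, at four significant digits.
Sliding speed v = 314.5 mm/s = 0.3145 m/s. Sliding distance L = v·t = 0.3145 m/s × 1279 s = 402.2 m.
Hardness H = 29.83 HV × 9.807 MPa/HV = 292.5 MPa = 2.925e+08 Pa.
SI base units throughout: W = 7.388 N, H = 2.925e+08 Pa, K = 7.045e-05.
Apply Archard: V = K·W·L/H = 7.045e-05 · 7.388 · 402.2 / 2.925e+08 = 7.157e-10 m³.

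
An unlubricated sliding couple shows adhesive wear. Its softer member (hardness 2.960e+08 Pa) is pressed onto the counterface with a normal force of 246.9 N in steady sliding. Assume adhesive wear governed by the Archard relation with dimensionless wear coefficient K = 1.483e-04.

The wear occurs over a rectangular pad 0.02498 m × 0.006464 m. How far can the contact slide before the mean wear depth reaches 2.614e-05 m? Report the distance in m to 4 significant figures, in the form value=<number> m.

The computation keeps full float precision. Intermediates appear rounded; a single final rounding, at 4 significant digits.
Convert: Contact area A = 0.02498 m × 0.006464 m = 1.615e-04 m².
Collected in SI base units: W = 246.9 N, H = 2.960e+08 Pa, K = 1.483e-04.
At the depth limit, V_lim = h_lim·A = 2.614e-05 · 1.615e-04 = 4.221e-09 m³.
Sliding life L = V_lim·H/(K·W) = 4.221e-09 · 2.960e+08 / (1.483e-04 · 246.9) = 34.12 m.

value=34.12 m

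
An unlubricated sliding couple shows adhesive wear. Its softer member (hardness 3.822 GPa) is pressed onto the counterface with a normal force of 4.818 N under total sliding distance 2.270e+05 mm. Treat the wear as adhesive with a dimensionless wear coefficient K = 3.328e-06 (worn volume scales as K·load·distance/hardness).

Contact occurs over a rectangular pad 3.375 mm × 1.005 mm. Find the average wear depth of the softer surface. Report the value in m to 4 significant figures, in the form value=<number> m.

value=2.808e-07 m

Each operation holds full precision — quoted intermediates are rounded. Rounded once at the end: four significant digits.
Path length L = 2.270e+05 mm = 227.0 m.
Hardness H = 3.822 GPa = 3.822e+09 Pa.
Pad sides 3.375 mm × 1.005 mm = 0.003375 m × 0.001005 m. Contact area A = 0.003375 m × 0.001005 m = 3.392e-06 m².
Collected in SI base units: W = 4.818 N, H = 3.822e+09 Pa, K = 3.328e-06.
The Archard volume V = K·W·L/H = 3.328e-06 · 4.818 · 227.0 / 3.822e+09 = 9.523e-13 m³.
Depth of wear h = V/A = 9.523e-13 / 3.392e-06 = 2.808e-07 m.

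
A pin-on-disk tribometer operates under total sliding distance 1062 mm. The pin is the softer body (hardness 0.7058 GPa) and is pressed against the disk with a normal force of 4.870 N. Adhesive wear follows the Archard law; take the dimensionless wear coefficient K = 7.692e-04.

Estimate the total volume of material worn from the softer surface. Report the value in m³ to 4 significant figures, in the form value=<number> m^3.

The algebra runs at exact precision — intermediates appear rounded — one last rounding, at 4 significant digits.
Distance L = 1062 mm = 1.062 m.
Hardness H = 0.7058 GPa = 7.058e+08 Pa.
As SI base values: W = 4.870 N, H = 7.058e+08 Pa, K = 7.692e-04.
Apply Archard: V = K·W·L/H = 7.692e-04 · 4.870 · 1.062 / 7.058e+08 = 5.637e-12 m³.

value=5.637e-12 m^3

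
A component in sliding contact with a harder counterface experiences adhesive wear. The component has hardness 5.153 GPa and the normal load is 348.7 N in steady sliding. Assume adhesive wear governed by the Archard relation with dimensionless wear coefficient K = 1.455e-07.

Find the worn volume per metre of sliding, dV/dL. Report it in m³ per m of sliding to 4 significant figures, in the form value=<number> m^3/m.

Intermediates appear rounded, and the algebra runs at full float precision — a single final rounding, at 4 significant digits.
Convert: Hardness H = 5.153 GPa = 5.153e+09 Pa.
SI base units throughout: W = 348.7 N, H = 5.153e+09 Pa, K = 1.455e-07.
Sliding wear rate dV/dL = K·W/H (no L dependence): 1.455e-07 · 348.7 / 5.153e+09 = 9.846e-15 m³/m.

value=9.846e-15 m^3/m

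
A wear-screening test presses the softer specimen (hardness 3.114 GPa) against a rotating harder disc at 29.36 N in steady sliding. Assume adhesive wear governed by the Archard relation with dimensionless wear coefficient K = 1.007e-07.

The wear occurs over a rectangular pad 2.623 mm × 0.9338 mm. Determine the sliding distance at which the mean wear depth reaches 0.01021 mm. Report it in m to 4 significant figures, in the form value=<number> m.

value=2.634e+04 m

All working math maintains full float precision — intermediate values appear rounded; a single final rounding, at four significant digits.
Convert: Hardness H = 3.114 GPa = 3.114e+09 Pa.
Convert: Pad sides 2.623 mm × 0.9338 mm = 2.623e-03 m × 9.338e-04 m. Contact area A = 2.623e-03 m × 9.338e-04 m = 2.449e-06 m².
Convert: Depth limit h_lim = 0.01021 mm = 1.021e-05 m.
As SI base values: W = 29.36 N, H = 3.114e+09 Pa, K = 1.007e-07.
Volume at the limit: V_lim = h_lim·A = 1.021e-05 · 2.449e-06 = 2.501e-11 m³.
Thus life L = V_lim·H/(K·W) = 2.501e-11 · 3.114e+09 / (1.007e-07 · 29.36) = 2.634e+04 m.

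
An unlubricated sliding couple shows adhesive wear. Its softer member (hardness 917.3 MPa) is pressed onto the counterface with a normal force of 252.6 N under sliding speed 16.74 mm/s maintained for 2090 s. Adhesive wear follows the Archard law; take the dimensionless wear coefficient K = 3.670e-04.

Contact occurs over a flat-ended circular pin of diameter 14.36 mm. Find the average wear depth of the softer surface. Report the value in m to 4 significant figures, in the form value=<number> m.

value=2.183e-05 m

The computation maintains exact precision, and intermediates are displayed rounded, and rounded just once: 4 significant figures.
Convert: Sliding speed v = 16.74 mm/s = 0.01674 m/s. The distance L = v·t = 0.01674 m/s × 2090 s = 34.99 m.
Convert: Hardness H = 917.3 MPa = 9.173e+08 Pa.
Convert: Pin diameter d = 14.36 mm = 0.01436 m. Contact area A = π·d²/4 = π·(0.01436 m)²/4 = 1.620e-04 m².
Restated in SI base units: W = 252.6 N, H = 9.173e+08 Pa, K = 3.670e-04.
Archard volume V = K·W·L/H = 3.670e-04 · 252.6 · 34.99 / 9.173e+08 = 3.536e-09 m³.
Mean depth h = V/A = 3.536e-09 / 1.620e-04 = 2.183e-05 m.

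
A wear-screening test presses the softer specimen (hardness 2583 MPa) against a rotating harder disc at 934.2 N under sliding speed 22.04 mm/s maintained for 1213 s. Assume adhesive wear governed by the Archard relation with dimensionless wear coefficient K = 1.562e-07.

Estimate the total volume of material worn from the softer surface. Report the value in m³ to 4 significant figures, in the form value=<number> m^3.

Every step holds full float precision. Intermediates are shown rounded; a single final rounding, at 4 significant figures.
Sliding speed v = 22.04 mm/s = 0.02204 m/s. Path length L = v·t = 0.02204 m/s × 1213 s = 26.73 m.
Hardness H = 2583 MPa = 2.583e+09 Pa.
In SI base units: W = 934.2 N, H = 2.583e+09 Pa, K = 1.562e-07.
Archard volume V = K·W·L/H = 1.562e-07 · 934.2 · 26.73 / 2.583e+09 = 1.510e-12 m³.

value=1.510e-12 m^3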